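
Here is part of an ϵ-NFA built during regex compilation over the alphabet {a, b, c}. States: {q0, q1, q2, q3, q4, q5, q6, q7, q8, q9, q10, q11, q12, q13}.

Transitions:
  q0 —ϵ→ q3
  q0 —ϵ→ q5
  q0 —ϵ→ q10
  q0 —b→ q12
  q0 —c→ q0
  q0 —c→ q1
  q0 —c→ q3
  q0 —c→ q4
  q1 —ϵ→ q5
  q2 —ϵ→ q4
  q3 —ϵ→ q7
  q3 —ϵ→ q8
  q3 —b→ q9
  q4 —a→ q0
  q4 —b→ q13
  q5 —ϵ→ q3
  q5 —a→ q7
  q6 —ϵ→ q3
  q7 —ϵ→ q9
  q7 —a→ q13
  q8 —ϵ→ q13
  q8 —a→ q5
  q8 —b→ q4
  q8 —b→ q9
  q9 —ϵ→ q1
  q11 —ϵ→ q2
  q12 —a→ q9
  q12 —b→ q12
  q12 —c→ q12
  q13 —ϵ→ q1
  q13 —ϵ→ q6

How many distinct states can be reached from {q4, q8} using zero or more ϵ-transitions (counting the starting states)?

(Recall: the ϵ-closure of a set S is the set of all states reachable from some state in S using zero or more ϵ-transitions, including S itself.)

9

Start with {q4, q8}.
From q8 via ϵ: add q13.
From q13 via ϵ: add q1, q6.
From q1 via ϵ: add q5.
From q6 via ϵ: add q3.
From q3 via ϵ: add q7.
From q7 via ϵ: add q9.
ϵ-closure = {q1, q3, q4, q5, q6, q7, q8, q9, q13}, which has 9 states.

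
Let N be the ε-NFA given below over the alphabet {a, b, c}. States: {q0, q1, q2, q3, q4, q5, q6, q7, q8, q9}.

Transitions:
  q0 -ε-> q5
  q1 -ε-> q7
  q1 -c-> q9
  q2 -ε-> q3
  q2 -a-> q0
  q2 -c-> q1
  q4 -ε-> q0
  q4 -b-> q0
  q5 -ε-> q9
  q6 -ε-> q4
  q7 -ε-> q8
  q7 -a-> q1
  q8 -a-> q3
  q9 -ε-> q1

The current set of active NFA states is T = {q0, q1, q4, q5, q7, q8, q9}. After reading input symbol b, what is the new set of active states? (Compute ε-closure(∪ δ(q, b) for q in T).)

q4 on b → {q0}.
No b-transition from q0, q1, q5, q7, q8, q9.
Union after reading b: {q0}.
Now take the ε-closure:
From q0 via ε: add q5.
From q5 via ε: add q9.
From q9 via ε: add q1.
From q1 via ε: add q7.
From q7 via ε: add q8.
No new states can be added; the closed set is {q0, q1, q5, q7, q8, q9}.

{q0, q1, q5, q7, q8, q9}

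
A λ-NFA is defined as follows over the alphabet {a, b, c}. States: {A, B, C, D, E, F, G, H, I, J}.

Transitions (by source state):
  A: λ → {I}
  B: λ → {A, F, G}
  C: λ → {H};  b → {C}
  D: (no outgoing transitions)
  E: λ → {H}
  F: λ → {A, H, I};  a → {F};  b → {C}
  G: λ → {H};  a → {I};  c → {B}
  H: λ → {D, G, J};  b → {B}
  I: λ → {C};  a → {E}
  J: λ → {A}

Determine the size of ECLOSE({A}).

7

Start with {A}.
From A via λ: add I.
From I via λ: add C.
From C via λ: add H.
From H via λ: add D, G, J.
λ-closure = {A, C, D, G, H, I, J}, which has 7 states.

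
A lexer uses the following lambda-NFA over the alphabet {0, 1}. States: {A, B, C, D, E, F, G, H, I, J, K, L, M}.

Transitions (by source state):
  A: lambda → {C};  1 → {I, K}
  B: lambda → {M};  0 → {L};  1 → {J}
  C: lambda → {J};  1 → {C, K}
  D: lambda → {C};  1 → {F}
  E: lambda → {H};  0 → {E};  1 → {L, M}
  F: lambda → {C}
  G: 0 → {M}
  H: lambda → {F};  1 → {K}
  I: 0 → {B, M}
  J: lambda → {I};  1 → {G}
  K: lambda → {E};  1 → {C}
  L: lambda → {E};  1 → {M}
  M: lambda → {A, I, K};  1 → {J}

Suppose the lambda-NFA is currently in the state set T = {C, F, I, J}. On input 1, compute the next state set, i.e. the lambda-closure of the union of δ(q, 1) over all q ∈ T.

{C, E, F, G, H, I, J, K}

C on 1 → {C, K}.
J on 1 → {G}.
No 1-transition from F, I.
Union after reading 1: {C, G, K}.
Now take the lambda-closure:
From C via lambda: add J.
From K via lambda: add E.
From E via lambda: add H.
From J via lambda: add I.
From H via lambda: add F.
No new states can be added; the closed set is {C, E, F, G, H, I, J, K}.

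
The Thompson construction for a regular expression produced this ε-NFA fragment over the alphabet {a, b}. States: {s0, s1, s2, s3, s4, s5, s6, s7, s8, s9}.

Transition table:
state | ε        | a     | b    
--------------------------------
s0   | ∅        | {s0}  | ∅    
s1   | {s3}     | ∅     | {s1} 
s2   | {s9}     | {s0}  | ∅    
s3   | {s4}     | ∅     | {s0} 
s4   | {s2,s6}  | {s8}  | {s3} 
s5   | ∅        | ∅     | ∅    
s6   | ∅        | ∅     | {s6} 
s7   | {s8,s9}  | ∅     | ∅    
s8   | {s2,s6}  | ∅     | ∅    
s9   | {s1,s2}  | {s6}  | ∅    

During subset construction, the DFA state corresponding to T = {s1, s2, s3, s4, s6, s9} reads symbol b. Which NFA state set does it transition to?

{s0, s1, s2, s3, s4, s6, s9}

s1 on b → {s1}.
s3 on b → {s0}.
s4 on b → {s3}.
s6 on b → {s6}.
No b-transition from s2, s9.
Union after reading b: {s0, s1, s3, s6}.
Now take the ε-closure:
From s3 via ε: add s4.
From s4 via ε: add s2.
From s2 via ε: add s9.
No new states can be added; the closed set is {s0, s1, s2, s3, s4, s6, s9}.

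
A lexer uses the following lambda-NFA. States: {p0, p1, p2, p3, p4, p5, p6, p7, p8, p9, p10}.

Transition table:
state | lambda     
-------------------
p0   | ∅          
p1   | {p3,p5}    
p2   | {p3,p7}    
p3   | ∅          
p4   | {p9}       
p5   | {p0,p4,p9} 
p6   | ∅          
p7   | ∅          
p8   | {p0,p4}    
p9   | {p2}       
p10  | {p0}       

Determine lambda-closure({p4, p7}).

Start with {p4, p7}.
From p4 via lambda: add p9.
From p9 via lambda: add p2.
From p2 via lambda: add p3.
No new states can be added; the closed set is {p2, p3, p4, p7, p9}.

{p2, p3, p4, p7, p9}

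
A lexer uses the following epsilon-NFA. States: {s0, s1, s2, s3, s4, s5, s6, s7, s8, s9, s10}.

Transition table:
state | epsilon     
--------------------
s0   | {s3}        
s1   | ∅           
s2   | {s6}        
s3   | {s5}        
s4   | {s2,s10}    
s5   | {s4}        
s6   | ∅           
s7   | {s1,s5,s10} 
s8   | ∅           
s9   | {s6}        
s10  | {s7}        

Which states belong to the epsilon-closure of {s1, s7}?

{s1, s2, s4, s5, s6, s7, s10}

Start with {s1, s7}.
From s7 via epsilon: add s5, s10.
From s5 via epsilon: add s4.
From s4 via epsilon: add s2.
From s2 via epsilon: add s6.
No new states can be added; the closed set is {s1, s2, s4, s5, s6, s7, s10}.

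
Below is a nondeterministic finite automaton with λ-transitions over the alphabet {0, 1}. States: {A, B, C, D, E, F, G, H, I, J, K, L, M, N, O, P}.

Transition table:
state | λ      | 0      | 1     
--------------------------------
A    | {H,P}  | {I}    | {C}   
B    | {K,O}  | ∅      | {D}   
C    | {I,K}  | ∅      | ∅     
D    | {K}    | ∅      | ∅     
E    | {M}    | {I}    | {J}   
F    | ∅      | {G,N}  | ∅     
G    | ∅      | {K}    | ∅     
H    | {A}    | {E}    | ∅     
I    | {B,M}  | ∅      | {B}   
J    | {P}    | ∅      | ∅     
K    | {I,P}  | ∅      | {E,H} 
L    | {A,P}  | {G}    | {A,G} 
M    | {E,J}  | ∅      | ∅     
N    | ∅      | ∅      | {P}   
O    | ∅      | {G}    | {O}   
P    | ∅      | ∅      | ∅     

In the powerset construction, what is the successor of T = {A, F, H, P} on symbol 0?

A on 0 → {I}.
F on 0 → {G, N}.
H on 0 → {E}.
No 0-transition from P.
Union after reading 0: {E, G, I, N}.
Now take the λ-closure:
From E via λ: add M.
From I via λ: add B.
From B via λ: add K, O.
From M via λ: add J.
From J via λ: add P.
No new states can be added; the closed set is {B, E, G, I, J, K, M, N, O, P}.

{B, E, G, I, J, K, M, N, O, P}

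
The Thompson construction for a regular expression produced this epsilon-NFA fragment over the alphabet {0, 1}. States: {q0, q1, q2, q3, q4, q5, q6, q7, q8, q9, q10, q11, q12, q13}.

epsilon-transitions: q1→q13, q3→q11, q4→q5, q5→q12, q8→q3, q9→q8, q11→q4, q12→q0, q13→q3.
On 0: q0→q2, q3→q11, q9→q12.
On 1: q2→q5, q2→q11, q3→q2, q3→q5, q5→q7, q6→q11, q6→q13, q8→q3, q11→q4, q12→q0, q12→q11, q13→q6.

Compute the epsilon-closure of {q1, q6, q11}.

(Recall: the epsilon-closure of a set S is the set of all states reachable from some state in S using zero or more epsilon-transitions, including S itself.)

Start with {q1, q6, q11}.
From q1 via epsilon: add q13.
From q11 via epsilon: add q4.
From q4 via epsilon: add q5.
From q13 via epsilon: add q3.
From q5 via epsilon: add q12.
From q12 via epsilon: add q0.
No new states can be added; the closed set is {q0, q1, q3, q4, q5, q6, q11, q12, q13}.

{q0, q1, q3, q4, q5, q6, q11, q12, q13}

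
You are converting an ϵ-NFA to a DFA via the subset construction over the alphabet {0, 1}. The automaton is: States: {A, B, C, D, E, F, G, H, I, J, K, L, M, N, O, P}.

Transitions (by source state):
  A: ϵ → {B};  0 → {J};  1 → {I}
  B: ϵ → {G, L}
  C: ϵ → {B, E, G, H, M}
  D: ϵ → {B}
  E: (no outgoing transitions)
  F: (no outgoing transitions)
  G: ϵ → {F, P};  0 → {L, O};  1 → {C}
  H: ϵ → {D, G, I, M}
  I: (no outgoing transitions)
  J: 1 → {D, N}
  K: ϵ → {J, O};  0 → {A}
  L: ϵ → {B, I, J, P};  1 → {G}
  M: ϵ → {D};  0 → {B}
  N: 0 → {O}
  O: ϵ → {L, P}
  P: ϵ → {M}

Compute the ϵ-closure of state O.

Start with {O}.
From O via ϵ: add L, P.
From L via ϵ: add B, I, J.
From P via ϵ: add M.
From B via ϵ: add G.
From M via ϵ: add D.
From G via ϵ: add F.
No new states can be added; the closed set is {B, D, F, G, I, J, L, M, O, P}.

{B, D, F, G, I, J, L, M, O, P}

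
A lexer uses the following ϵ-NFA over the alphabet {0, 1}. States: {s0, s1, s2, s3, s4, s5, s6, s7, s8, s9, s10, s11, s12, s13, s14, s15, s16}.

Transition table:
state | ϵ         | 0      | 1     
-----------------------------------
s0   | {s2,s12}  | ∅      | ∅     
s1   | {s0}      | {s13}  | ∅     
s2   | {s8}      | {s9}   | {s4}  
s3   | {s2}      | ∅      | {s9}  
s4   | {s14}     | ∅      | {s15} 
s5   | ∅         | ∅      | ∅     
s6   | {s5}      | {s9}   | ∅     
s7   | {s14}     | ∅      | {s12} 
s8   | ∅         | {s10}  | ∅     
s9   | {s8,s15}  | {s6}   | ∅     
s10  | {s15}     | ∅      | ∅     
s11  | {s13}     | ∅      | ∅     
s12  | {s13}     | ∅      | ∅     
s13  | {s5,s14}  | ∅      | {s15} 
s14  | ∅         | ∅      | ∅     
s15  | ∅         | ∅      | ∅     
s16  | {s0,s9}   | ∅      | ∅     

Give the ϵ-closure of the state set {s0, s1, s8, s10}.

{s0, s1, s2, s5, s8, s10, s12, s13, s14, s15}

Start with {s0, s1, s8, s10}.
From s0 via ϵ: add s2, s12.
From s10 via ϵ: add s15.
From s12 via ϵ: add s13.
From s13 via ϵ: add s5, s14.
No new states can be added; the closed set is {s0, s1, s2, s5, s8, s10, s12, s13, s14, s15}.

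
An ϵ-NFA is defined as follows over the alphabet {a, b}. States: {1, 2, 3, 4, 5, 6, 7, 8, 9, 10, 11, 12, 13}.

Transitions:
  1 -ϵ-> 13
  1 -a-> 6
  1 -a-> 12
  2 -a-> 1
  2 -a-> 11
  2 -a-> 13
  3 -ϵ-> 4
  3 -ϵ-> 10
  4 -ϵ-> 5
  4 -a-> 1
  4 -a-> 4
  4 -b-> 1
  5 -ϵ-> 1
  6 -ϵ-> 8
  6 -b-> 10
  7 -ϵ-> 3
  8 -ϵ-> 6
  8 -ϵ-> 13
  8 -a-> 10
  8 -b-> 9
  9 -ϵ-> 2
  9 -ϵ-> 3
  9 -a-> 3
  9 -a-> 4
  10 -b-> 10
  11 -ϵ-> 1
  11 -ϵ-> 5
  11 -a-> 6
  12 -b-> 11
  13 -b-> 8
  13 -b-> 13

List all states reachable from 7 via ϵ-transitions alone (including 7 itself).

{1, 3, 4, 5, 7, 10, 13}

Start with {7}.
From 7 via ϵ: add 3.
From 3 via ϵ: add 4, 10.
From 4 via ϵ: add 5.
From 5 via ϵ: add 1.
From 1 via ϵ: add 13.
No new states can be added; the closed set is {1, 3, 4, 5, 7, 10, 13}.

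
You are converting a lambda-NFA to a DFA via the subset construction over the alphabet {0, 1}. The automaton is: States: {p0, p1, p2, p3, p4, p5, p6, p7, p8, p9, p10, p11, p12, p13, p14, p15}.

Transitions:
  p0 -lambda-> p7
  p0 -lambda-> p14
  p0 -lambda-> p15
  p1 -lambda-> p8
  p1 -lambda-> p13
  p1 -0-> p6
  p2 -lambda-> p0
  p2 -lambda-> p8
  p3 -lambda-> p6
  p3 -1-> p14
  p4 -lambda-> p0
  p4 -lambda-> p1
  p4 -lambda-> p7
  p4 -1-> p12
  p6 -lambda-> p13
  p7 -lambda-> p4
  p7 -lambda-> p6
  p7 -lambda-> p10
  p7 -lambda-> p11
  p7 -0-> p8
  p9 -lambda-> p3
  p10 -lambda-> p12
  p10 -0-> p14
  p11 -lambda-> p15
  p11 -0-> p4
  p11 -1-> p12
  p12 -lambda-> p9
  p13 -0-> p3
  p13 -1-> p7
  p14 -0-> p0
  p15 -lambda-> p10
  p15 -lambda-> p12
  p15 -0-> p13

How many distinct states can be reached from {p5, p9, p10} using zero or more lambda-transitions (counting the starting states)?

7

Start with {p5, p9, p10}.
From p9 via lambda: add p3.
From p10 via lambda: add p12.
From p3 via lambda: add p6.
From p6 via lambda: add p13.
lambda-closure = {p3, p5, p6, p9, p10, p12, p13}, which has 7 states.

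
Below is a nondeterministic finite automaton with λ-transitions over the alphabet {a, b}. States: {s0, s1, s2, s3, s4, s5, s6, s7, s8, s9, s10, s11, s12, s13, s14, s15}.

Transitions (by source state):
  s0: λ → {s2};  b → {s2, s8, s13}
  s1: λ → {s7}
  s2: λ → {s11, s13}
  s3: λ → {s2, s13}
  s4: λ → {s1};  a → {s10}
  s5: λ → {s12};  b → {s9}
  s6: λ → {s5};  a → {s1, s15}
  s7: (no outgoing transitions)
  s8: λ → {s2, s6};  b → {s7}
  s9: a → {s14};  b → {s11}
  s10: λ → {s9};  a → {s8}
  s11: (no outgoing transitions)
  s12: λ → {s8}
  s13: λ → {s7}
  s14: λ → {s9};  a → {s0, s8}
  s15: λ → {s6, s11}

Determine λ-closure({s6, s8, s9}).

{s2, s5, s6, s7, s8, s9, s11, s12, s13}

Start with {s6, s8, s9}.
From s6 via λ: add s5.
From s8 via λ: add s2.
From s2 via λ: add s11, s13.
From s5 via λ: add s12.
From s13 via λ: add s7.
No new states can be added; the closed set is {s2, s5, s6, s7, s8, s9, s11, s12, s13}.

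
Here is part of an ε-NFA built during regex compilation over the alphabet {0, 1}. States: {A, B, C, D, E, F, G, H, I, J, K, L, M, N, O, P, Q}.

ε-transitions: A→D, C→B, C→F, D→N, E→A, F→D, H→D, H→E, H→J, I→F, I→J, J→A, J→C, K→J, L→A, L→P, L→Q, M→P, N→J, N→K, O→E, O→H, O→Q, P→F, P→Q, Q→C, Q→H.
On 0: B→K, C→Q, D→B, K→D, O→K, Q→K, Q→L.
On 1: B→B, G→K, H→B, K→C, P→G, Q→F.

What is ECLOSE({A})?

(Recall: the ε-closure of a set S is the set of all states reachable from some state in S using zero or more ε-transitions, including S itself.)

{A, B, C, D, F, J, K, N}

Start with {A}.
From A via ε: add D.
From D via ε: add N.
From N via ε: add J, K.
From J via ε: add C.
From C via ε: add B, F.
No new states can be added; the closed set is {A, B, C, D, F, J, K, N}.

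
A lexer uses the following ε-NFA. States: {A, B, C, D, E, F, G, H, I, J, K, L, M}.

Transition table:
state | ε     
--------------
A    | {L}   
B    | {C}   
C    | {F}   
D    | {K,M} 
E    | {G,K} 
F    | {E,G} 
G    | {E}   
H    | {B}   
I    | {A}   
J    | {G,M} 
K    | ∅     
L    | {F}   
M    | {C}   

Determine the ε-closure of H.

Start with {H}.
From H via ε: add B.
From B via ε: add C.
From C via ε: add F.
From F via ε: add E, G.
From E via ε: add K.
No new states can be added; the closed set is {B, C, E, F, G, H, K}.

{B, C, E, F, G, H, K}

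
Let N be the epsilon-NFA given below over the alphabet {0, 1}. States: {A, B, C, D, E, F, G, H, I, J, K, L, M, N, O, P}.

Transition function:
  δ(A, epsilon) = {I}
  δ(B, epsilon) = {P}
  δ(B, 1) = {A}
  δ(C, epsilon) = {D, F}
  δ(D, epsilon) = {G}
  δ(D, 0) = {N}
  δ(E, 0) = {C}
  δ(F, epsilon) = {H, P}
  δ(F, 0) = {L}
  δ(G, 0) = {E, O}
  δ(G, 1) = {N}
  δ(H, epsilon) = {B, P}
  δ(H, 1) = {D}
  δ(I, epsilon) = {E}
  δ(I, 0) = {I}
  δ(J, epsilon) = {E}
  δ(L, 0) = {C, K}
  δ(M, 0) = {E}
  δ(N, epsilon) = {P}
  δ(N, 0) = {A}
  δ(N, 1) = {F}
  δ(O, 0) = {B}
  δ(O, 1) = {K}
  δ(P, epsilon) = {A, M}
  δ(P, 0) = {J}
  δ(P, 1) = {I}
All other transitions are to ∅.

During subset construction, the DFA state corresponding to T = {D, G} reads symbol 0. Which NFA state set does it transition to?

{A, E, I, M, N, O, P}

D on 0 → {N}.
G on 0 → {E, O}.
Union after reading 0: {E, N, O}.
Now take the epsilon-closure:
From N via epsilon: add P.
From P via epsilon: add A, M.
From A via epsilon: add I.
No new states can be added; the closed set is {A, E, I, M, N, O, P}.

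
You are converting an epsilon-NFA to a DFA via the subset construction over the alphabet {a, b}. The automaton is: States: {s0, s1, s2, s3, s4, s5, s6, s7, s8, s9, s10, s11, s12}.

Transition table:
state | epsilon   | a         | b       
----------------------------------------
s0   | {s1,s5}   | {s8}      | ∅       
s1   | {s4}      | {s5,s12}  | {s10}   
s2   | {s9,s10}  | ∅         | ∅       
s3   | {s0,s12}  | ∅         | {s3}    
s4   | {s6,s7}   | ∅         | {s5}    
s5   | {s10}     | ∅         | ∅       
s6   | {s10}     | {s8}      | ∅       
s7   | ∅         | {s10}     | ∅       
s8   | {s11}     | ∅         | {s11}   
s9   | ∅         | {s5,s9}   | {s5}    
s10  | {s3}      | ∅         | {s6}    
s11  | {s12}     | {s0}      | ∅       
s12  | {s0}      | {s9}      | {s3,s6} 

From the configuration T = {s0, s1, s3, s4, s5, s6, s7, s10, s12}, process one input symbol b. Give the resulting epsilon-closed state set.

s1 on b → {s10}.
s3 on b → {s3}.
s4 on b → {s5}.
s10 on b → {s6}.
s12 on b → {s3, s6}.
No b-transition from s0, s5, s6, s7.
Union after reading b: {s3, s5, s6, s10}.
Now take the epsilon-closure:
From s3 via epsilon: add s0, s12.
From s0 via epsilon: add s1.
From s1 via epsilon: add s4.
From s4 via epsilon: add s7.
No new states can be added; the closed set is {s0, s1, s3, s4, s5, s6, s7, s10, s12}.

{s0, s1, s3, s4, s5, s6, s7, s10, s12}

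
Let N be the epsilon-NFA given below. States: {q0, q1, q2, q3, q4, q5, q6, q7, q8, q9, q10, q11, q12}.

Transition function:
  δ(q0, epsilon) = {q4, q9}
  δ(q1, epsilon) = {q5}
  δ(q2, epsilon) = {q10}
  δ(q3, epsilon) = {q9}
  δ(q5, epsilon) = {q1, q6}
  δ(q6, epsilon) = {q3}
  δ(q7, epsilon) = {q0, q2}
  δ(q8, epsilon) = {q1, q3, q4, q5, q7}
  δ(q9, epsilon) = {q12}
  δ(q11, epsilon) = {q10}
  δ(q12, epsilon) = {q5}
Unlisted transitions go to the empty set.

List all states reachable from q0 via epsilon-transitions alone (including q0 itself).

{q0, q1, q3, q4, q5, q6, q9, q12}

Start with {q0}.
From q0 via epsilon: add q4, q9.
From q9 via epsilon: add q12.
From q12 via epsilon: add q5.
From q5 via epsilon: add q1, q6.
From q6 via epsilon: add q3.
No new states can be added; the closed set is {q0, q1, q3, q4, q5, q6, q9, q12}.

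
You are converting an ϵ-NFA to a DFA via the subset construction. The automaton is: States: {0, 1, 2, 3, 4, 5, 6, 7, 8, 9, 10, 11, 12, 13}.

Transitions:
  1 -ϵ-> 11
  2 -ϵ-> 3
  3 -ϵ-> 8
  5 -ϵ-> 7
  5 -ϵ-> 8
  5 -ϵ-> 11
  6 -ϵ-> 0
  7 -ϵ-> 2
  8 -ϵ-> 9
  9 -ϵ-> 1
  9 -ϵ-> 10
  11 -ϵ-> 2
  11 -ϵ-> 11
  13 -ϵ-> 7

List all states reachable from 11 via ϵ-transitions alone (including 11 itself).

Start with {11}.
From 11 via ϵ: add 2.
From 2 via ϵ: add 3.
From 3 via ϵ: add 8.
From 8 via ϵ: add 9.
From 9 via ϵ: add 1, 10.
No new states can be added; the closed set is {1, 2, 3, 8, 9, 10, 11}.

{1, 2, 3, 8, 9, 10, 11}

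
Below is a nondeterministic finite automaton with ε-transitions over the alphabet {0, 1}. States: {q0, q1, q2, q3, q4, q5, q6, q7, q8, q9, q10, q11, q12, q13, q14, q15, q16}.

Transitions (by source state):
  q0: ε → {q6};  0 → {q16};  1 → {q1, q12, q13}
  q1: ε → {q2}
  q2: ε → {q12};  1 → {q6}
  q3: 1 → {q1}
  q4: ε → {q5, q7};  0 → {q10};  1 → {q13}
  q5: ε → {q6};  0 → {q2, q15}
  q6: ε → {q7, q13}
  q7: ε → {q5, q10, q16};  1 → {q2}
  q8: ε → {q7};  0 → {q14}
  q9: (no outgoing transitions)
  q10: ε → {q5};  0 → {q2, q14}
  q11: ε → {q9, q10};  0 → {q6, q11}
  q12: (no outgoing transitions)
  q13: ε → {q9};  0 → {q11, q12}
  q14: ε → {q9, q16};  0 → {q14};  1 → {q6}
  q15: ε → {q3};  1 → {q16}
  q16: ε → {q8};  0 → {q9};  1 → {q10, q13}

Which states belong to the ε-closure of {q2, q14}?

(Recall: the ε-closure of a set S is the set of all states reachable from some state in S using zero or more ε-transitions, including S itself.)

Start with {q2, q14}.
From q2 via ε: add q12.
From q14 via ε: add q9, q16.
From q16 via ε: add q8.
From q8 via ε: add q7.
From q7 via ε: add q5, q10.
From q5 via ε: add q6.
From q6 via ε: add q13.
No new states can be added; the closed set is {q2, q5, q6, q7, q8, q9, q10, q12, q13, q14, q16}.

{q2, q5, q6, q7, q8, q9, q10, q12, q13, q14, q16}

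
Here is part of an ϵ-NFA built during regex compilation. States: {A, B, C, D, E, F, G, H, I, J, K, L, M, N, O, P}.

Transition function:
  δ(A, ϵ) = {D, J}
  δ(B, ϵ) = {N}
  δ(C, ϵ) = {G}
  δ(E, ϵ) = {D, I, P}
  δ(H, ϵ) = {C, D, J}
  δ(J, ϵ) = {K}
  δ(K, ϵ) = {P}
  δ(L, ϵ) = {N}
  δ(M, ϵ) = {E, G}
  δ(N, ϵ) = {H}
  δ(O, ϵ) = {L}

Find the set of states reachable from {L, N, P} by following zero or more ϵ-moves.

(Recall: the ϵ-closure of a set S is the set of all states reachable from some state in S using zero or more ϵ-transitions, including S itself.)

{C, D, G, H, J, K, L, N, P}

Start with {L, N, P}.
From N via ϵ: add H.
From H via ϵ: add C, D, J.
From C via ϵ: add G.
From J via ϵ: add K.
No new states can be added; the closed set is {C, D, G, H, J, K, L, N, P}.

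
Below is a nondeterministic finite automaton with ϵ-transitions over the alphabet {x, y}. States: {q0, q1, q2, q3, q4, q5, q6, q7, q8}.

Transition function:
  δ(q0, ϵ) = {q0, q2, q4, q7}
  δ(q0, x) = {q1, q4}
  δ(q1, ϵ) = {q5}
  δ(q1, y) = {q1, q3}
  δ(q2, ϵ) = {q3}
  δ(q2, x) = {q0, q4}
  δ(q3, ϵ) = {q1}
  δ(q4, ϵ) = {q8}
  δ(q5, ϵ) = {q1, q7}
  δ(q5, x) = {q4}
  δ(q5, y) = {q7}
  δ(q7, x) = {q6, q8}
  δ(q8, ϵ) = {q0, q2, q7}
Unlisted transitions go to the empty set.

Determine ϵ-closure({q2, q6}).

{q1, q2, q3, q5, q6, q7}

Start with {q2, q6}.
From q2 via ϵ: add q3.
From q3 via ϵ: add q1.
From q1 via ϵ: add q5.
From q5 via ϵ: add q7.
No new states can be added; the closed set is {q1, q2, q3, q5, q6, q7}.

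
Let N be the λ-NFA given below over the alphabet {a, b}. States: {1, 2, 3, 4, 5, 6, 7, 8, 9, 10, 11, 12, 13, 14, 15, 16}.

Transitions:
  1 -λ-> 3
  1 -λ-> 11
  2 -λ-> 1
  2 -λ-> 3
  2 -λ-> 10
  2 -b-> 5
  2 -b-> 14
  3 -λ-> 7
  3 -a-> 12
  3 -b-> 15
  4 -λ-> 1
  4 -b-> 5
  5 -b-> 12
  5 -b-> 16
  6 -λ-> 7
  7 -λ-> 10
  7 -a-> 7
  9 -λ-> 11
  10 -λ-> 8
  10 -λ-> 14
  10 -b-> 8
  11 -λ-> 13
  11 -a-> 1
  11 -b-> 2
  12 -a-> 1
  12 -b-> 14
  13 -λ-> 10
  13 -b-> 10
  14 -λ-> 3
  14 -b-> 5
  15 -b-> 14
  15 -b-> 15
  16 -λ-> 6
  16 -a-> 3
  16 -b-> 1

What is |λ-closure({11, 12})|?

8

Start with {11, 12}.
From 11 via λ: add 13.
From 13 via λ: add 10.
From 10 via λ: add 8, 14.
From 14 via λ: add 3.
From 3 via λ: add 7.
λ-closure = {3, 7, 8, 10, 11, 12, 13, 14}, which has 8 states.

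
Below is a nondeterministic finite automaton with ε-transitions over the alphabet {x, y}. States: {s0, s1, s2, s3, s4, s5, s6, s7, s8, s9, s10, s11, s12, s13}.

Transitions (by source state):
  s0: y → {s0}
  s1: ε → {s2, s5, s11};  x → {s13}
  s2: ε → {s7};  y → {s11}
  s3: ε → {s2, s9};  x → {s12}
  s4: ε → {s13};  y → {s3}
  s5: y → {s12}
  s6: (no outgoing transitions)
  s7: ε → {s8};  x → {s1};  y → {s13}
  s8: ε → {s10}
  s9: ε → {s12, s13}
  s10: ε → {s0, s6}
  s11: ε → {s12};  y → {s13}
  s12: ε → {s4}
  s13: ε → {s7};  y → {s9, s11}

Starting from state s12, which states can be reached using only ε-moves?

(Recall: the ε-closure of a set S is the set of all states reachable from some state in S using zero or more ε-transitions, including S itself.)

Start with {s12}.
From s12 via ε: add s4.
From s4 via ε: add s13.
From s13 via ε: add s7.
From s7 via ε: add s8.
From s8 via ε: add s10.
From s10 via ε: add s0, s6.
No new states can be added; the closed set is {s0, s4, s6, s7, s8, s10, s12, s13}.

{s0, s4, s6, s7, s8, s10, s12, s13}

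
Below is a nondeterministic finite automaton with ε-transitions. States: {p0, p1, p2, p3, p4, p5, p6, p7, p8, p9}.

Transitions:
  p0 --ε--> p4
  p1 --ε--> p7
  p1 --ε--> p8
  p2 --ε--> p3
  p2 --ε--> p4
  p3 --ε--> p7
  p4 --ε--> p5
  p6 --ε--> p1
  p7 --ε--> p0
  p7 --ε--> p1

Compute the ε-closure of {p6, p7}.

{p0, p1, p4, p5, p6, p7, p8}

Start with {p6, p7}.
From p6 via ε: add p1.
From p7 via ε: add p0.
From p0 via ε: add p4.
From p1 via ε: add p8.
From p4 via ε: add p5.
No new states can be added; the closed set is {p0, p1, p4, p5, p6, p7, p8}.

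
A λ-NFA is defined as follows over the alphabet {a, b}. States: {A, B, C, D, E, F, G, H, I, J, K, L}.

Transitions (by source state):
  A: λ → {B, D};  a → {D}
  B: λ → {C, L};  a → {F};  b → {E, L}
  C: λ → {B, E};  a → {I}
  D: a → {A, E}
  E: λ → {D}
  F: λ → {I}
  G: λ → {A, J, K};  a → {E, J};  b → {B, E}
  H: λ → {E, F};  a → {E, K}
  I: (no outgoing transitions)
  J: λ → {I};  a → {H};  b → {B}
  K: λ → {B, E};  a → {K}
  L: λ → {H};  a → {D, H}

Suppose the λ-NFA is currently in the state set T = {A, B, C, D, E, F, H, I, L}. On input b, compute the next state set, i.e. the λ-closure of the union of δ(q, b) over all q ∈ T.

{D, E, F, H, I, L}

B on b → {E, L}.
No b-transition from A, C, D, E, F, H, I, L.
Union after reading b: {E, L}.
Now take the λ-closure:
From E via λ: add D.
From L via λ: add H.
From H via λ: add F.
From F via λ: add I.
No new states can be added; the closed set is {D, E, F, H, I, L}.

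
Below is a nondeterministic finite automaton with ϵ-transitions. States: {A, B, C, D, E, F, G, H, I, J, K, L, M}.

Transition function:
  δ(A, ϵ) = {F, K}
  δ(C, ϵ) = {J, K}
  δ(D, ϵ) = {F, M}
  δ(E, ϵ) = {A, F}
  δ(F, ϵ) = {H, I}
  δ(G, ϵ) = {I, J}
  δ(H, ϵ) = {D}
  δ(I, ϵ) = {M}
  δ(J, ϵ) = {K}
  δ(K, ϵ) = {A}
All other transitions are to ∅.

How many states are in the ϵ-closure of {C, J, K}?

Start with {C, J, K}.
From K via ϵ: add A.
From A via ϵ: add F.
From F via ϵ: add H, I.
From H via ϵ: add D.
From I via ϵ: add M.
ϵ-closure = {A, C, D, F, H, I, J, K, M}, which has 9 states.

9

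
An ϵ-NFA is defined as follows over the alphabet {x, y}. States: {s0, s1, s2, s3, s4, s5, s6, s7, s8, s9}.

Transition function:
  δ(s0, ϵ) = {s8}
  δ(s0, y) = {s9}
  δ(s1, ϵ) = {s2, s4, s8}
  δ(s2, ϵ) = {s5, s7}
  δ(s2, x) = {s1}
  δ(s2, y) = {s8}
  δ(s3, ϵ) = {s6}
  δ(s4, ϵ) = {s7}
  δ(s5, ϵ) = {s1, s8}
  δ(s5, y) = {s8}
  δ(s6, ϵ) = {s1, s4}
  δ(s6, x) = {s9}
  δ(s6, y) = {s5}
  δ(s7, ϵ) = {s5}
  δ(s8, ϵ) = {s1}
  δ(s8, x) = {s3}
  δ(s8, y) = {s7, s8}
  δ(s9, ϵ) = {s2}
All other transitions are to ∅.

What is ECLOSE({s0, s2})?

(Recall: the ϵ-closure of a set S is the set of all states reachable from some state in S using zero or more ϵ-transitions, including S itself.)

{s0, s1, s2, s4, s5, s7, s8}

Start with {s0, s2}.
From s0 via ϵ: add s8.
From s2 via ϵ: add s5, s7.
From s5 via ϵ: add s1.
From s1 via ϵ: add s4.
No new states can be added; the closed set is {s0, s1, s2, s4, s5, s7, s8}.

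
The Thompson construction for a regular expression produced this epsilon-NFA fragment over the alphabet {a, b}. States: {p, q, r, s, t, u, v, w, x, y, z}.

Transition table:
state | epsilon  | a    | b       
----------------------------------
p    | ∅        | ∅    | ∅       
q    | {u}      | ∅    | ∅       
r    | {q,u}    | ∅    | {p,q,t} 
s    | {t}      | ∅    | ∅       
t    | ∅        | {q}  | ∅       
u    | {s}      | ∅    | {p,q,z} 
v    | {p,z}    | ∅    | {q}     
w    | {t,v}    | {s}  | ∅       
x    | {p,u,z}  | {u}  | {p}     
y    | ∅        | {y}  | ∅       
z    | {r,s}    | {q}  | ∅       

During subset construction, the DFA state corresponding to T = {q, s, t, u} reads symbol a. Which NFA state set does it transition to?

t on a → {q}.
No a-transition from q, s, u.
Union after reading a: {q}.
Now take the epsilon-closure:
From q via epsilon: add u.
From u via epsilon: add s.
From s via epsilon: add t.
No new states can be added; the closed set is {q, s, t, u}.

{q, s, t, u}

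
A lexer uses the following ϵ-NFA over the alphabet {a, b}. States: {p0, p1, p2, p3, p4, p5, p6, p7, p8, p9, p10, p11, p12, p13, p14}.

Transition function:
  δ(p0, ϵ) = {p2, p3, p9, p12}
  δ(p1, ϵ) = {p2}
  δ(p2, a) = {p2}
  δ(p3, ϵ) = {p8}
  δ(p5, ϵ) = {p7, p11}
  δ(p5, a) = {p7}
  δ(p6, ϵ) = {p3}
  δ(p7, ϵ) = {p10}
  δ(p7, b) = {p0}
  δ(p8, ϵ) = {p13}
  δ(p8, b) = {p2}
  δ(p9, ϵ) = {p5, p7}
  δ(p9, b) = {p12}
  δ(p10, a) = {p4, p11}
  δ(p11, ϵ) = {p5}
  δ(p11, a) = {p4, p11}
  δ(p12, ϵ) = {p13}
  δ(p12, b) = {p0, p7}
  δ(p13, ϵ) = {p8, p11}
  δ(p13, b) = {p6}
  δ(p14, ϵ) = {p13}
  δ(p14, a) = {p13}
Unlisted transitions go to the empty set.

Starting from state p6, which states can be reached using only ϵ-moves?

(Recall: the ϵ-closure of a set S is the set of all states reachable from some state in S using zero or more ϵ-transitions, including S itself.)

{p3, p5, p6, p7, p8, p10, p11, p13}

Start with {p6}.
From p6 via ϵ: add p3.
From p3 via ϵ: add p8.
From p8 via ϵ: add p13.
From p13 via ϵ: add p11.
From p11 via ϵ: add p5.
From p5 via ϵ: add p7.
From p7 via ϵ: add p10.
No new states can be added; the closed set is {p3, p5, p6, p7, p8, p10, p11, p13}.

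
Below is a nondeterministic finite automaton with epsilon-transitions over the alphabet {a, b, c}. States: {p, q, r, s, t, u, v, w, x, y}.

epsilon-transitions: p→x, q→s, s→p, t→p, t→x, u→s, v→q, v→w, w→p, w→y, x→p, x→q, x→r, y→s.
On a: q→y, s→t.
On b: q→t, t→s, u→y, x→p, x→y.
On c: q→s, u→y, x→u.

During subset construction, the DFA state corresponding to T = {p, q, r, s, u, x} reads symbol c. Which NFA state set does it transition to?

q on c → {s}.
u on c → {y}.
x on c → {u}.
No c-transition from p, r, s.
Union after reading c: {s, u, y}.
Now take the epsilon-closure:
From s via epsilon: add p.
From p via epsilon: add x.
From x via epsilon: add q, r.
No new states can be added; the closed set is {p, q, r, s, u, x, y}.

{p, q, r, s, u, x, y}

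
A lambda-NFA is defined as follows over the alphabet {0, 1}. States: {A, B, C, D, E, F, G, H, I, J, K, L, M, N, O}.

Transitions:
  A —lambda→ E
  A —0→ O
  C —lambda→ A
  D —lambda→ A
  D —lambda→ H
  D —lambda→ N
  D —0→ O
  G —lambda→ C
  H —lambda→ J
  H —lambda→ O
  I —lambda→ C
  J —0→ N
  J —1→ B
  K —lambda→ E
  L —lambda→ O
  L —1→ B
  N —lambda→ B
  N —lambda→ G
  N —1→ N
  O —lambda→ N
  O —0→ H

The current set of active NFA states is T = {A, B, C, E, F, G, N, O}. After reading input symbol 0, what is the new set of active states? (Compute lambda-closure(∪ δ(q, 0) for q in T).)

{A, B, C, E, G, H, J, N, O}

A on 0 → {O}.
O on 0 → {H}.
No 0-transition from B, C, E, F, G, N.
Union after reading 0: {H, O}.
Now take the lambda-closure:
From H via lambda: add J.
From O via lambda: add N.
From N via lambda: add B, G.
From G via lambda: add C.
From C via lambda: add A.
From A via lambda: add E.
No new states can be added; the closed set is {A, B, C, E, G, H, J, N, O}.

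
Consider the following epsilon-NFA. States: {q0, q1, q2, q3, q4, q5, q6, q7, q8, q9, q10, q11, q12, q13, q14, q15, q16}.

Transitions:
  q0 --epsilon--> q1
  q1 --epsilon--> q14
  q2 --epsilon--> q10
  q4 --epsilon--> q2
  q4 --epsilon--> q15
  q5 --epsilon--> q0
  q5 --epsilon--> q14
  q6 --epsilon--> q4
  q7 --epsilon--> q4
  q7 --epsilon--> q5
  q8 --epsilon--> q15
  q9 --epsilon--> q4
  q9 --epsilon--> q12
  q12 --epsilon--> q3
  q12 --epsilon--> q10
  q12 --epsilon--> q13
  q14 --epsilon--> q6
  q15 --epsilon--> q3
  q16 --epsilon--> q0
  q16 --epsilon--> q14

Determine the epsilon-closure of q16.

Start with {q16}.
From q16 via epsilon: add q0, q14.
From q0 via epsilon: add q1.
From q14 via epsilon: add q6.
From q6 via epsilon: add q4.
From q4 via epsilon: add q2, q15.
From q2 via epsilon: add q10.
From q15 via epsilon: add q3.
No new states can be added; the closed set is {q0, q1, q2, q3, q4, q6, q10, q14, q15, q16}.

{q0, q1, q2, q3, q4, q6, q10, q14, q15, q16}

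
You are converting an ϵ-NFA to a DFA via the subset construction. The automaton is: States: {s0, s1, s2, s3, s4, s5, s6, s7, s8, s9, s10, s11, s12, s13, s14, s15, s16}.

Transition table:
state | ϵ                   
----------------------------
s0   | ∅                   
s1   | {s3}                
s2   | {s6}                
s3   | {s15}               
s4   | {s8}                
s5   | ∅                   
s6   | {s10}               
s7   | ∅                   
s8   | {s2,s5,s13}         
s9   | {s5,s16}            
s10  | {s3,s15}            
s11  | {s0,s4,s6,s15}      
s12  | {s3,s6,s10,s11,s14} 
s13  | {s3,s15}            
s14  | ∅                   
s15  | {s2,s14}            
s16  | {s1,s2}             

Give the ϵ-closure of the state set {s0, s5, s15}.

{s0, s2, s3, s5, s6, s10, s14, s15}

Start with {s0, s5, s15}.
From s15 via ϵ: add s2, s14.
From s2 via ϵ: add s6.
From s6 via ϵ: add s10.
From s10 via ϵ: add s3.
No new states can be added; the closed set is {s0, s2, s3, s5, s6, s10, s14, s15}.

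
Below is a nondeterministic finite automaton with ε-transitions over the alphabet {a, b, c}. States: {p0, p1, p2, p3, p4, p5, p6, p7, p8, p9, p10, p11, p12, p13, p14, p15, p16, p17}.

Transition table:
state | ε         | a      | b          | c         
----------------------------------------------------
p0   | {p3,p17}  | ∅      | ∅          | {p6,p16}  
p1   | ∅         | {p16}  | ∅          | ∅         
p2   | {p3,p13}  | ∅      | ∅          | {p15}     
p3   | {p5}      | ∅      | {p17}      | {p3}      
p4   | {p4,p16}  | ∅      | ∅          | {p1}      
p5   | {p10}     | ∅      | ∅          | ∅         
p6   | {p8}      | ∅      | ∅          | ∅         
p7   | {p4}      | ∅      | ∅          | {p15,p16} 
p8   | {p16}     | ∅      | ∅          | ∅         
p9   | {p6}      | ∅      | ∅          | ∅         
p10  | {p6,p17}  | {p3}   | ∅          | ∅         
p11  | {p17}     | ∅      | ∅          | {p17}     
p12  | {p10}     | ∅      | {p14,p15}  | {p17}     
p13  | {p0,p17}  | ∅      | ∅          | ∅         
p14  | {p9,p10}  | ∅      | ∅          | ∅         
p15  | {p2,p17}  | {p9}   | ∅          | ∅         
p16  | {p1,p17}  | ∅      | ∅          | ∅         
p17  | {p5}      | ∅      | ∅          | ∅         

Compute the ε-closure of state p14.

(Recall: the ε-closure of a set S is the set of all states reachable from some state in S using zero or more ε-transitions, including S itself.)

{p1, p5, p6, p8, p9, p10, p14, p16, p17}

Start with {p14}.
From p14 via ε: add p9, p10.
From p9 via ε: add p6.
From p10 via ε: add p17.
From p6 via ε: add p8.
From p17 via ε: add p5.
From p8 via ε: add p16.
From p16 via ε: add p1.
No new states can be added; the closed set is {p1, p5, p6, p8, p9, p10, p14, p16, p17}.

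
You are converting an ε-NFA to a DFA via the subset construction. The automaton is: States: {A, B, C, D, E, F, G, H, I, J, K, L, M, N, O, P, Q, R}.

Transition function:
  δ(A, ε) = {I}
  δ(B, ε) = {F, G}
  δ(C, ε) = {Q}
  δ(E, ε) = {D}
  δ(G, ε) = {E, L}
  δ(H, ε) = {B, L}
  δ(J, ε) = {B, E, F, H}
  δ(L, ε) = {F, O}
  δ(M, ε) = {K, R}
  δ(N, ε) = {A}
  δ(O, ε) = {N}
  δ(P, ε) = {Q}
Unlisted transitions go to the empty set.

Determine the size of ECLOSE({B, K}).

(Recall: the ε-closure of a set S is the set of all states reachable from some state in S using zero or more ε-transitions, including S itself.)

Start with {B, K}.
From B via ε: add F, G.
From G via ε: add E, L.
From E via ε: add D.
From L via ε: add O.
From O via ε: add N.
From N via ε: add A.
From A via ε: add I.
ε-closure = {A, B, D, E, F, G, I, K, L, N, O}, which has 11 states.

11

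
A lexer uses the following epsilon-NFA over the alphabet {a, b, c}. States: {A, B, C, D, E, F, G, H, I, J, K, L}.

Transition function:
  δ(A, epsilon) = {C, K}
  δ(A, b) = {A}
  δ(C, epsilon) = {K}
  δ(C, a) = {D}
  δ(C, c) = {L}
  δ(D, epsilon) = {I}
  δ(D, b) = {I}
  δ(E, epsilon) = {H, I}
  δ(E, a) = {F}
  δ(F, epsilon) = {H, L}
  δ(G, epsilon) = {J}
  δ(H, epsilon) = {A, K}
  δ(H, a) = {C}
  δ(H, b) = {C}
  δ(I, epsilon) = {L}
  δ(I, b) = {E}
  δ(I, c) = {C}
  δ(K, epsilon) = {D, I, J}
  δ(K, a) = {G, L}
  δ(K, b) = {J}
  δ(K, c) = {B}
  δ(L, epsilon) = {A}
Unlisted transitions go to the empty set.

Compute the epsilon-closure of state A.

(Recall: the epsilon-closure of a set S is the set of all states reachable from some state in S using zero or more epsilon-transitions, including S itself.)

Start with {A}.
From A via epsilon: add C, K.
From K via epsilon: add D, I, J.
From I via epsilon: add L.
No new states can be added; the closed set is {A, C, D, I, J, K, L}.

{A, C, D, I, J, K, L}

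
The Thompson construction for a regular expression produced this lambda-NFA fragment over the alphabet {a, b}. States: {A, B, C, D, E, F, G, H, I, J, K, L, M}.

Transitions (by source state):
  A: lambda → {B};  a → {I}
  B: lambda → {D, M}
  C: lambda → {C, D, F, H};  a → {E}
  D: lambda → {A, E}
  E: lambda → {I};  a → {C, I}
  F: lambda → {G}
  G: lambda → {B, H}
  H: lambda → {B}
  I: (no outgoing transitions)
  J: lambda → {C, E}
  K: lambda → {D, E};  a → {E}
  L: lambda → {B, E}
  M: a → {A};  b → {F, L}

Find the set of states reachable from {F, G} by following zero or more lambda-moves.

{A, B, D, E, F, G, H, I, M}

Start with {F, G}.
From G via lambda: add B, H.
From B via lambda: add D, M.
From D via lambda: add A, E.
From E via lambda: add I.
No new states can be added; the closed set is {A, B, D, E, F, G, H, I, M}.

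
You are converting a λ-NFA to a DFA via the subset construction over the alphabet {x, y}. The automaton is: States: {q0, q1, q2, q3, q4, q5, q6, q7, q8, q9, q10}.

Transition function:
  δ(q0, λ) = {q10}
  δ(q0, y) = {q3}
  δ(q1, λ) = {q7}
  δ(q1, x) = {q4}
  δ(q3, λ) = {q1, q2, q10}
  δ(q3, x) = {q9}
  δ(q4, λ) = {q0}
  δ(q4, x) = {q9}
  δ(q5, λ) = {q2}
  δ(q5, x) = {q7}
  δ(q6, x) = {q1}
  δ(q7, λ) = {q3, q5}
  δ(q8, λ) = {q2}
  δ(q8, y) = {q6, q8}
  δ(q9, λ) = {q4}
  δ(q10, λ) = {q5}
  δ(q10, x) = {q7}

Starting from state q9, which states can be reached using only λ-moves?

{q0, q2, q4, q5, q9, q10}

Start with {q9}.
From q9 via λ: add q4.
From q4 via λ: add q0.
From q0 via λ: add q10.
From q10 via λ: add q5.
From q5 via λ: add q2.
No new states can be added; the closed set is {q0, q2, q4, q5, q9, q10}.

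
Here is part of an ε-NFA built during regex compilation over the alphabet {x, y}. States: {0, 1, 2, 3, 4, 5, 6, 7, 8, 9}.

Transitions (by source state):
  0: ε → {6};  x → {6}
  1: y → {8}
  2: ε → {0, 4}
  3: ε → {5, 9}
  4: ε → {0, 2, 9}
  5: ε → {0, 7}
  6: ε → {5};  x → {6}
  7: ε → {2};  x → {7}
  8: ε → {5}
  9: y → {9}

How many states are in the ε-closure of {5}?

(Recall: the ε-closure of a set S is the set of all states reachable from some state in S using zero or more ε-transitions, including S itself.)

Start with {5}.
From 5 via ε: add 0, 7.
From 0 via ε: add 6.
From 7 via ε: add 2.
From 2 via ε: add 4.
From 4 via ε: add 9.
ε-closure = {0, 2, 4, 5, 6, 7, 9}, which has 7 states.

7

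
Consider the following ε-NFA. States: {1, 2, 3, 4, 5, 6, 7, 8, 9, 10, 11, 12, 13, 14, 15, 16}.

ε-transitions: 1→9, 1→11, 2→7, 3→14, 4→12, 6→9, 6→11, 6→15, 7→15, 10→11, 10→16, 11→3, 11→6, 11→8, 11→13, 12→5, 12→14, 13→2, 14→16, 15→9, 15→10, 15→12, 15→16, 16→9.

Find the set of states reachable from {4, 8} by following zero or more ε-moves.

Start with {4, 8}.
From 4 via ε: add 12.
From 12 via ε: add 5, 14.
From 14 via ε: add 16.
From 16 via ε: add 9.
No new states can be added; the closed set is {4, 5, 8, 9, 12, 14, 16}.

{4, 5, 8, 9, 12, 14, 16}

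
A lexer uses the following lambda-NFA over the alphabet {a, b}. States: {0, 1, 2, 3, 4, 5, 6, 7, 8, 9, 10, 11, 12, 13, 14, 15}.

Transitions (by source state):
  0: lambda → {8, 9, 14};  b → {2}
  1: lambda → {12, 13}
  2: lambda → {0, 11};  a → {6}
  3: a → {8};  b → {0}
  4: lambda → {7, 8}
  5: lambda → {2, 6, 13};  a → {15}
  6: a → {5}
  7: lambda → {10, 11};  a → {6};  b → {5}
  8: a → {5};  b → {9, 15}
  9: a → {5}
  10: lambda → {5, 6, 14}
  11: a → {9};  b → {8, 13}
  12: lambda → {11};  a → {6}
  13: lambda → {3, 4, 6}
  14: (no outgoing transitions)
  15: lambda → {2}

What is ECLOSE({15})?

Start with {15}.
From 15 via lambda: add 2.
From 2 via lambda: add 0, 11.
From 0 via lambda: add 8, 9, 14.
No new states can be added; the closed set is {0, 2, 8, 9, 11, 14, 15}.

{0, 2, 8, 9, 11, 14, 15}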